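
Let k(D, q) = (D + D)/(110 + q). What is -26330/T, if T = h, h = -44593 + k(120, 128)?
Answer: 3133270/5306447 ≈ 0.59046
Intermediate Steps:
k(D, q) = 2*D/(110 + q) (k(D, q) = (2*D)/(110 + q) = 2*D/(110 + q))
h = -5306447/119 (h = -44593 + 2*120/(110 + 128) = -44593 + 2*120/238 = -44593 + 2*120*(1/238) = -44593 + 120/119 = -5306447/119 ≈ -44592.)
T = -5306447/119 ≈ -44592.
-26330/T = -26330/(-5306447/119) = -26330*(-119/5306447) = 3133270/5306447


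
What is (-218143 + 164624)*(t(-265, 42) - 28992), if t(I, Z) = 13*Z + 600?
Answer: 1490290074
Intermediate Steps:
t(I, Z) = 600 + 13*Z
(-218143 + 164624)*(t(-265, 42) - 28992) = (-218143 + 164624)*((600 + 13*42) - 28992) = -53519*((600 + 546) - 28992) = -53519*(1146 - 28992) = -53519*(-27846) = 1490290074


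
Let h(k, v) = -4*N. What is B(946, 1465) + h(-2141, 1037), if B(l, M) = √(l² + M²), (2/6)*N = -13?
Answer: 156 + √3041141 ≈ 1899.9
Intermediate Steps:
N = -39 (N = 3*(-13) = -39)
h(k, v) = 156 (h(k, v) = -4*(-39) = 156)
B(l, M) = √(M² + l²)
B(946, 1465) + h(-2141, 1037) = √(1465² + 946²) + 156 = √(2146225 + 894916) + 156 = √3041141 + 156 = 156 + √3041141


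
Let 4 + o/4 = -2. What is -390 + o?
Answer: -414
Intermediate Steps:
o = -24 (o = -16 + 4*(-2) = -16 - 8 = -24)
-390 + o = -390 - 24 = -414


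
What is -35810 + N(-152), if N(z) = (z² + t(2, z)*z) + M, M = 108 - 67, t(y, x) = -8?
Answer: -11449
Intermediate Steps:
M = 41
N(z) = 41 + z² - 8*z (N(z) = (z² - 8*z) + 41 = 41 + z² - 8*z)
-35810 + N(-152) = -35810 + (41 + (-152)² - 8*(-152)) = -35810 + (41 + 23104 + 1216) = -35810 + 24361 = -11449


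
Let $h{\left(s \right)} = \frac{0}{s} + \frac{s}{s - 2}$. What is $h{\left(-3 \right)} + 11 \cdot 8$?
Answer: $\frac{443}{5} \approx 88.6$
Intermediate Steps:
$h{\left(s \right)} = \frac{s}{-2 + s}$ ($h{\left(s \right)} = 0 + \frac{s}{-2 + s} = \frac{s}{-2 + s}$)
$h{\left(-3 \right)} + 11 \cdot 8 = - \frac{3}{-2 - 3} + 11 \cdot 8 = - \frac{3}{-5} + 88 = \left(-3\right) \left(- \frac{1}{5}\right) + 88 = \frac{3}{5} + 88 = \frac{443}{5}$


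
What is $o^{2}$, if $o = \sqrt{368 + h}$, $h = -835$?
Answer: $-467$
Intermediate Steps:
$o = i \sqrt{467}$ ($o = \sqrt{368 - 835} = \sqrt{-467} = i \sqrt{467} \approx 21.61 i$)
$o^{2} = \left(i \sqrt{467}\right)^{2} = -467$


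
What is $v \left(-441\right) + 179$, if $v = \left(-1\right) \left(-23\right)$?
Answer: $-9964$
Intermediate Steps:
$v = 23$
$v \left(-441\right) + 179 = 23 \left(-441\right) + 179 = -10143 + 179 = -9964$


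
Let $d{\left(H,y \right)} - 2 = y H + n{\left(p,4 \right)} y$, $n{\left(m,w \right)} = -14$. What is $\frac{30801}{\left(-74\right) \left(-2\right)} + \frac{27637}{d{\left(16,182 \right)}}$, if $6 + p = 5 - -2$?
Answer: $\frac{7681721}{27084} \approx 283.63$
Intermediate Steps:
$p = 1$ ($p = -6 + \left(5 - -2\right) = -6 + \left(5 + 2\right) = -6 + 7 = 1$)
$d{\left(H,y \right)} = 2 - 14 y + H y$ ($d{\left(H,y \right)} = 2 + \left(y H - 14 y\right) = 2 + \left(H y - 14 y\right) = 2 + \left(- 14 y + H y\right) = 2 - 14 y + H y$)
$\frac{30801}{\left(-74\right) \left(-2\right)} + \frac{27637}{d{\left(16,182 \right)}} = \frac{30801}{\left(-74\right) \left(-2\right)} + \frac{27637}{2 - 2548 + 16 \cdot 182} = \frac{30801}{148} + \frac{27637}{2 - 2548 + 2912} = 30801 \cdot \frac{1}{148} + \frac{27637}{366} = \frac{30801}{148} + 27637 \cdot \frac{1}{366} = \frac{30801}{148} + \frac{27637}{366} = \frac{7681721}{27084}$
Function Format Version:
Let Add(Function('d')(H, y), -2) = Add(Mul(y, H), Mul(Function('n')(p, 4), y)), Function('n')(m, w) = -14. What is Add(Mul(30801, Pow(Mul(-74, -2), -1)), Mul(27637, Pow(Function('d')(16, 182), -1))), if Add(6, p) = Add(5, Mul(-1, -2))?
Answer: Rational(7681721, 27084) ≈ 283.63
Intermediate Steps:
p = 1 (p = Add(-6, Add(5, Mul(-1, -2))) = Add(-6, Add(5, 2)) = Add(-6, 7) = 1)
Function('d')(H, y) = Add(2, Mul(-14, y), Mul(H, y)) (Function('d')(H, y) = Add(2, Add(Mul(y, H), Mul(-14, y))) = Add(2, Add(Mul(H, y), Mul(-14, y))) = Add(2, Add(Mul(-14, y), Mul(H, y))) = Add(2, Mul(-14, y), Mul(H, y)))
Add(Mul(30801, Pow(Mul(-74, -2), -1)), Mul(27637, Pow(Function('d')(16, 182), -1))) = Add(Mul(30801, Pow(Mul(-74, -2), -1)), Mul(27637, Pow(Add(2, Mul(-14, 182), Mul(16, 182)), -1))) = Add(Mul(30801, Pow(148, -1)), Mul(27637, Pow(Add(2, -2548, 2912), -1))) = Add(Mul(30801, Rational(1, 148)), Mul(27637, Pow(366, -1))) = Add(Rational(30801, 148), Mul(27637, Rational(1, 366))) = Add(Rational(30801, 148), Rational(27637, 366)) = Rational(7681721, 27084)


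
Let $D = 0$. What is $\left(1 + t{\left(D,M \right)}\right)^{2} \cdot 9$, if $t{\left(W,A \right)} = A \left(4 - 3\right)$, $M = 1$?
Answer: $36$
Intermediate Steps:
$t{\left(W,A \right)} = A$ ($t{\left(W,A \right)} = A 1 = A$)
$\left(1 + t{\left(D,M \right)}\right)^{2} \cdot 9 = \left(1 + 1\right)^{2} \cdot 9 = 2^{2} \cdot 9 = 4 \cdot 9 = 36$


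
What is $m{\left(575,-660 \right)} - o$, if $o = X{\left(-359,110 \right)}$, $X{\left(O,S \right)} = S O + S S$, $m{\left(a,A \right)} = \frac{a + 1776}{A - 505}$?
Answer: $\frac{31906999}{1165} \approx 27388.0$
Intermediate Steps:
$m{\left(a,A \right)} = \frac{1776 + a}{-505 + A}$
$X{\left(O,S \right)} = S^{2} + O S$ ($X{\left(O,S \right)} = O S + S^{2} = S^{2} + O S$)
$o = -27390$ ($o = 110 \left(-359 + 110\right) = 110 \left(-249\right) = -27390$)
$m{\left(575,-660 \right)} - o = \frac{1776 + 575}{-505 - 660} - -27390 = \frac{1}{-1165} \cdot 2351 + 27390 = \left(- \frac{1}{1165}\right) 2351 + 27390 = - \frac{2351}{1165} + 27390 = \frac{31906999}{1165}$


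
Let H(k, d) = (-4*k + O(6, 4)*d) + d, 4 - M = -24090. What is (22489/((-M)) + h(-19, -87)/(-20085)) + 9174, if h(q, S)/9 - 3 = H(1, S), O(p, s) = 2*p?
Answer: 1479783052789/161309330 ≈ 9173.6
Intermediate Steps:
M = 24094 (M = 4 - 1*(-24090) = 4 + 24090 = 24094)
H(k, d) = -4*k + 13*d (H(k, d) = (-4*k + (2*6)*d) + d = (-4*k + 12*d) + d = -4*k + 13*d)
h(q, S) = -9 + 117*S (h(q, S) = 27 + 9*(-4*1 + 13*S) = 27 + 9*(-4 + 13*S) = 27 + (-36 + 117*S) = -9 + 117*S)
(22489/((-M)) + h(-19, -87)/(-20085)) + 9174 = (22489/((-1*24094)) + (-9 + 117*(-87))/(-20085)) + 9174 = (22489/(-24094) + (-9 - 10179)*(-1/20085)) + 9174 = (22489*(-1/24094) - 10188*(-1/20085)) + 9174 = (-22489/24094 + 3396/6695) + 9174 = -68740631/161309330 + 9174 = 1479783052789/161309330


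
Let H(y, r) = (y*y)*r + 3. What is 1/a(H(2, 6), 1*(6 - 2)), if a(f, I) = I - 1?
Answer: 1/3 ≈ 0.33333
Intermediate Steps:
H(y, r) = 3 + r*y**2 (H(y, r) = y**2*r + 3 = r*y**2 + 3 = 3 + r*y**2)
a(f, I) = -1 + I
1/a(H(2, 6), 1*(6 - 2)) = 1/(-1 + 1*(6 - 2)) = 1/(-1 + 1*4) = 1/(-1 + 4) = 1/3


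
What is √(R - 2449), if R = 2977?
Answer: 4*√33 ≈ 22.978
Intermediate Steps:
√(R - 2449) = √(2977 - 2449) = √528 = 4*√33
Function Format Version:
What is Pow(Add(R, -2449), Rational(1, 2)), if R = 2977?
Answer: Mul(4, Pow(33, Rational(1, 2))) ≈ 22.978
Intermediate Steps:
Pow(Add(R, -2449), Rational(1, 2)) = Pow(Add(2977, -2449), Rational(1, 2)) = Pow(528, Rational(1, 2)) = Mul(4, Pow(33, Rational(1, 2)))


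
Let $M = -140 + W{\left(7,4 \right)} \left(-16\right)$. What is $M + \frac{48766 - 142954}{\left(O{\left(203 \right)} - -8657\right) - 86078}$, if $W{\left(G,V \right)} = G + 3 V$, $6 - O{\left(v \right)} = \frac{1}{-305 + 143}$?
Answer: $- \frac{5553047220}{12541229} \approx -442.78$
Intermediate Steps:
$O{\left(v \right)} = \frac{973}{162}$ ($O{\left(v \right)} = 6 - \frac{1}{-305 + 143} = 6 - \frac{1}{-162} = 6 - - \frac{1}{162} = 6 + \frac{1}{162} = \frac{973}{162}$)
$M = -444$ ($M = -140 + \left(7 + 3 \cdot 4\right) \left(-16\right) = -140 + \left(7 + 12\right) \left(-16\right) = -140 + 19 \left(-16\right) = -140 - 304 = -444$)
$M + \frac{48766 - 142954}{\left(O{\left(203 \right)} - -8657\right) - 86078} = -444 + \frac{48766 - 142954}{\left(\frac{973}{162} - -8657\right) - 86078} = -444 - \frac{94188}{\left(\frac{973}{162} + 8657\right) - 86078} = -444 - \frac{94188}{\frac{1403407}{162} - 86078} = -444 - \frac{94188}{- \frac{12541229}{162}} = -444 - - \frac{15258456}{12541229} = -444 + \frac{15258456}{12541229} = - \frac{5553047220}{12541229}$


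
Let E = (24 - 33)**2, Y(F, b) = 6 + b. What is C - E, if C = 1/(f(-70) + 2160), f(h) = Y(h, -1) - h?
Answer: -181034/2235 ≈ -81.000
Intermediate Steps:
f(h) = 5 - h (f(h) = (6 - 1) - h = 5 - h)
E = 81 (E = (-9)**2 = 81)
C = 1/2235 (C = 1/((5 - 1*(-70)) + 2160) = 1/((5 + 70) + 2160) = 1/(75 + 2160) = 1/2235 ≈ 0.00044743)
C - E = 1/2235 - 1*81 = 1/2235 - 81 = -181034/2235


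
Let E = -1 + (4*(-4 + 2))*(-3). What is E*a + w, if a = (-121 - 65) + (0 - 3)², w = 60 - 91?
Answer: -4102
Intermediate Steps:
w = -31
a = -177 (a = -186 + (-3)² = -186 + 9 = -177)
E = 23 (E = -1 + (4*(-2))*(-3) = -1 - 8*(-3) = -1 + 24 = 23)
E*a + w = 23*(-177) - 31 = -4071 - 31 = -4102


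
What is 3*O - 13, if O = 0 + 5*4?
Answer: 47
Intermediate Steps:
O = 20 (O = 0 + 20 = 20)
3*O - 13 = 3*20 - 13 = 60 - 13 = 47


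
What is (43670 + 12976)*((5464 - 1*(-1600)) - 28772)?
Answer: -1229671368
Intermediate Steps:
(43670 + 12976)*((5464 - 1*(-1600)) - 28772) = 56646*((5464 + 1600) - 28772) = 56646*(7064 - 28772) = 56646*(-21708) = -1229671368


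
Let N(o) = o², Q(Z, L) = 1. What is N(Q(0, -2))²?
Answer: 1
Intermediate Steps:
N(Q(0, -2))² = (1²)² = 1² = 1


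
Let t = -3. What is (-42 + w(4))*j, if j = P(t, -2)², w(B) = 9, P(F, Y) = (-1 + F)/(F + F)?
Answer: -44/3 ≈ -14.667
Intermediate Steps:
P(F, Y) = (-1 + F)/(2*F) (P(F, Y) = (-1 + F)/((2*F)) = (-1 + F)*(1/(2*F)) = (-1 + F)/(2*F))
j = 4/9 (j = ((½)*(-1 - 3)/(-3))² = ((½)*(-⅓)*(-4))² = (⅔)² = 4/9 ≈ 0.44444)
(-42 + w(4))*j = (-42 + 9)*(4/9) = -33*4/9 = -44/3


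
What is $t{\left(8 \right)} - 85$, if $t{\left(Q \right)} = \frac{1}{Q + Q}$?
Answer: $- \frac{1359}{16} \approx -84.938$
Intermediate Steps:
$t{\left(Q \right)} = \frac{1}{2 Q}$
$t{\left(8 \right)} - 85 = \frac{1}{2 \cdot 8} - 85 = \frac{1}{2} \cdot \frac{1}{8} - 85 = \frac{1}{16} - 85 = - \frac{1359}{16}$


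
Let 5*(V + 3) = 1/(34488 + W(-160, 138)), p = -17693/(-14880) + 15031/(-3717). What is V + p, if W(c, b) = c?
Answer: -13233564833/2260292832 ≈ -5.8548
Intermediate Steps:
p = -52632133/18436320 (p = -17693*(-1/14880) + 15031*(-1/3717) = 17693/14880 - 15031/3717 = -52632133/18436320 ≈ -2.8548)
V = -514919/171640 (V = -3 + 1/(5*(34488 - 160)) = -3 + (⅕)/34328 = -3 + (⅕)*(1/34328) = -3 + 1/171640 = -514919/171640 ≈ -3.0000)
V + p = -514919/171640 - 52632133/18436320 = -13233564833/2260292832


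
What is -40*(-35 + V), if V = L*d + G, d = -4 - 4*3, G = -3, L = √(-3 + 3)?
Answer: 1520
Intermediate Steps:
L = 0 (L = √0 = 0)
d = -16 (d = -4 - 12 = -16)
V = -3 (V = 0*(-16) - 3 = 0 - 3 = -3)
-40*(-35 + V) = -40*(-35 - 3) = -40*(-38) = 1520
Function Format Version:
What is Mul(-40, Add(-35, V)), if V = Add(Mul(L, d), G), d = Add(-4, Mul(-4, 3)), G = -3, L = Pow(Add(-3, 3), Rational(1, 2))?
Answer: 1520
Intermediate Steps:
L = 0 (L = Pow(0, Rational(1, 2)) = 0)
d = -16 (d = Add(-4, -12) = -16)
V = -3 (V = Add(Mul(0, -16), -3) = Add(0, -3) = -3)
Mul(-40, Add(-35, V)) = Mul(-40, Add(-35, -3)) = Mul(-40, -38) = 1520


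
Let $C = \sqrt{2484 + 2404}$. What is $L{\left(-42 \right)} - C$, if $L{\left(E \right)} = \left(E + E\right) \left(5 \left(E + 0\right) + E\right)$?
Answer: $21168 - 2 \sqrt{1222} \approx 21098.0$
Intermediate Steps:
$C = 2 \sqrt{1222}$ ($C = \sqrt{4888} = 2 \sqrt{1222} \approx 69.914$)
$L{\left(E \right)} = 12 E^{2}$ ($L{\left(E \right)} = 2 E \left(5 E + E\right) = 2 E 6 E = 12 E^{2}$)
$L{\left(-42 \right)} - C = 12 \left(-42\right)^{2} - 2 \sqrt{1222} = 12 \cdot 1764 - 2 \sqrt{1222} = 21168 - 2 \sqrt{1222}$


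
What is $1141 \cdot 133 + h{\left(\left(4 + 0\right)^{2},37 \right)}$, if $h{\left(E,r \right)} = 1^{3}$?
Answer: $151754$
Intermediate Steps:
$h{\left(E,r \right)} = 1$
$1141 \cdot 133 + h{\left(\left(4 + 0\right)^{2},37 \right)} = 1141 \cdot 133 + 1 = 151753 + 1 = 151754$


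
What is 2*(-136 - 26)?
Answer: -324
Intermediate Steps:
2*(-136 - 26) = 2*(-162) = -324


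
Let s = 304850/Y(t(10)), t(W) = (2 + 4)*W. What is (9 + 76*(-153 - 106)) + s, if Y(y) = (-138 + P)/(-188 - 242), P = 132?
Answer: 65483725/3 ≈ 2.1828e+7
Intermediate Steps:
t(W) = 6*W
Y(y) = 3/215 (Y(y) = (-138 + 132)/(-188 - 242) = -6/(-430) = -6*(-1/430) = 3/215)
s = 65542750/3 (s = 304850/(3/215) = 304850*(215/3) = 65542750/3 ≈ 2.1848e+7)
(9 + 76*(-153 - 106)) + s = (9 + 76*(-153 - 106)) + 65542750/3 = (9 + 76*(-259)) + 65542750/3 = (9 - 19684) + 65542750/3 = -19675 + 65542750/3 = 65483725/3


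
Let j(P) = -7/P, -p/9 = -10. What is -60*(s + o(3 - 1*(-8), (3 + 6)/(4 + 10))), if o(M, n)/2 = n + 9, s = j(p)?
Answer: -24202/21 ≈ -1152.5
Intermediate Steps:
p = 90 (p = -9*(-10) = 90)
s = -7/90 ≈ -0.077778
o(M, n) = 18 + 2*n (o(M, n) = 2*(n + 9) = 2*(9 + n) = 18 + 2*n)
-60*(s + o(3 - 1*(-8), (3 + 6)/(4 + 10))) = -60*(-7/90 + (18 + 2*((3 + 6)/(4 + 10)))) = -60*(-7/90 + (18 + 2*(9/14))) = -60*(-7/90 + (18 + 9/7)) = -60*(-7/90 + 135/7) = -60*12101/630 = -24202/21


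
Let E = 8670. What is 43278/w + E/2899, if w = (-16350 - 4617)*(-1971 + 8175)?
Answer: 187943631773/62849966322 ≈ 2.9904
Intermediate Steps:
w = -130079268 (w = -20967*6204 = -130079268)
43278/w + E/2899 = 43278/(-130079268) + 8670/2899 = 43278*(-1/130079268) + 8670*(1/2899) = -7213/21679878 + 8670/2899 = 187943631773/62849966322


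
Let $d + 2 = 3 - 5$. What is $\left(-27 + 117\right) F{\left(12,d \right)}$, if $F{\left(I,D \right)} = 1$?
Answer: $90$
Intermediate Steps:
$d = -4$ ($d = -2 + \left(3 - 5\right) = -2 - 2 = -4$)
$\left(-27 + 117\right) F{\left(12,d \right)} = \left(-27 + 117\right) 1 = 90 \cdot 1 = 90$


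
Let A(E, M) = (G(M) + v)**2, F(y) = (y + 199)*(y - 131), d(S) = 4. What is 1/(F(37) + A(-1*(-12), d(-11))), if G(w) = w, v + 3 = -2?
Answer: -1/22183 ≈ -4.5080e-5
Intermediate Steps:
v = -5 (v = -3 - 2 = -5)
F(y) = (-131 + y)*(199 + y) (F(y) = (199 + y)*(-131 + y) = (-131 + y)*(199 + y))
A(E, M) = (-5 + M)**2 (A(E, M) = (M - 5)**2 = (-5 + M)**2)
1/(F(37) + A(-1*(-12), d(-11))) = 1/((-26069 + 37**2 + 68*37) + (-5 + 4)**2) = 1/((-26069 + 1369 + 2516) + (-1)**2) = 1/(-22184 + 1) = 1/(-22183) = -1/22183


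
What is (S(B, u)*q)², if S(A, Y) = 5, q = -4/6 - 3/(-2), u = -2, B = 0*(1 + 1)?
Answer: 625/36 ≈ 17.361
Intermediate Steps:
B = 0 (B = 0*2 = 0)
q = ⅚ (q = -4*⅙ - 3*(-½) = -⅔ + 3/2 = ⅚ ≈ 0.83333)
(S(B, u)*q)² = (5*(⅚))² = (25/6)² = 625/36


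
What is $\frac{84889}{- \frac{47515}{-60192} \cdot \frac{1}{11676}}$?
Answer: $\frac{59660141321088}{47515} \approx 1.2556 \cdot 10^{9}$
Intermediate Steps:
$\frac{84889}{- \frac{47515}{-60192} \cdot \frac{1}{11676}} = \frac{84889}{\left(-47515\right) \left(- \frac{1}{60192}\right) \frac{1}{11676}} = \frac{84889}{\frac{47515}{60192} \cdot \frac{1}{11676}} = \frac{84889}{\frac{47515}{702801792}} = 84889 \cdot \frac{702801792}{47515} = \frac{59660141321088}{47515}$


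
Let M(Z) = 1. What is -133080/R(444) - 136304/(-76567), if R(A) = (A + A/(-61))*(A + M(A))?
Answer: 8285791177/7564053930 ≈ 1.0954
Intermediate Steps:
R(A) = 60*A*(1 + A)/61 (R(A) = (A + A/(-61))*(A + 1) = (A + A*(-1/61))*(1 + A) = (A - A/61)*(1 + A) = (60*A/61)*(1 + A) = 60*A*(1 + A)/61)
-133080/R(444) - 136304/(-76567) = -133080*61/(26640*(1 + 444)) - 136304/(-76567) = -133080/((60/61)*444*445) - 136304*(-1/76567) = -133080/11854800/61 + 136304/76567 = -133080*61/11854800 + 136304/76567 = -67649/98790 + 136304/76567 = 8285791177/7564053930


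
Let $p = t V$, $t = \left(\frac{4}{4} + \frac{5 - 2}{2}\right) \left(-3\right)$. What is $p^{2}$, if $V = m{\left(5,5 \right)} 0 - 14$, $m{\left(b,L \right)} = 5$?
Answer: $11025$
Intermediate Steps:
$t = - \frac{15}{2}$ ($t = \left(4 \cdot \frac{1}{4} + \left(5 - 2\right) \frac{1}{2}\right) \left(-3\right) = \left(1 + 3 \cdot \frac{1}{2}\right) \left(-3\right) = \left(1 + \frac{3}{2}\right) \left(-3\right) = \frac{5}{2} \left(-3\right) = - \frac{15}{2} \approx -7.5$)
$V = -14$ ($V = 5 \cdot 0 - 14 = 0 - 14 = -14$)
$p = 105$ ($p = \left(- \frac{15}{2}\right) \left(-14\right) = 105$)
$p^{2} = 105^{2} = 11025$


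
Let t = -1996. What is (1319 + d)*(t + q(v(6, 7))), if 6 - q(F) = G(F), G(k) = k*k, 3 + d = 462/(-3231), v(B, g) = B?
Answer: -2871202628/1077 ≈ -2.6659e+6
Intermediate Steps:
d = -3385/1077 (d = -3 + 462/(-3231) = -3 + 462*(-1/3231) = -3 - 154/1077 = -3385/1077 ≈ -3.1430)
G(k) = k**2
q(F) = 6 - F**2
(1319 + d)*(t + q(v(6, 7))) = (1319 - 3385/1077)*(-1996 + (6 - 1*6**2)) = 1417178*(-1996 + (6 - 1*36))/1077 = 1417178*(-1996 + (6 - 36))/1077 = 1417178*(-1996 - 30)/1077 = (1417178/1077)*(-2026) = -2871202628/1077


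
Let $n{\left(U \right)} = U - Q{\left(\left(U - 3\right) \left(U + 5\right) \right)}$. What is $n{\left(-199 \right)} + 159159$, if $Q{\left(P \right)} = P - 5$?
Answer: $119777$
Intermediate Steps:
$Q{\left(P \right)} = -5 + P$
$n{\left(U \right)} = 5 + U - \left(-3 + U\right) \left(5 + U\right)$ ($n{\left(U \right)} = U - \left(-5 + \left(U - 3\right) \left(U + 5\right)\right) = U - \left(-5 + \left(-3 + U\right) \left(5 + U\right)\right) = 5 + U - \left(-3 + U\right) \left(5 + U\right)$)
$n{\left(-199 \right)} + 159159 = \left(20 - -199 - \left(-199\right)^{2}\right) + 159159 = \left(20 + 199 - 39601\right) + 159159 = -39382 + 159159 = 119777$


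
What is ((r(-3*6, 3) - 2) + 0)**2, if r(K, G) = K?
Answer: 400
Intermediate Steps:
((r(-3*6, 3) - 2) + 0)**2 = ((-3*6 - 2) + 0)**2 = ((-18 - 2) + 0)**2 = (-20 + 0)**2 = (-20)**2 = 400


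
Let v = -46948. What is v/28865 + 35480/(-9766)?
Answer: -741312184/140947795 ≈ -5.2595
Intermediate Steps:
v/28865 + 35480/(-9766) = -46948/28865 + 35480/(-9766) = -46948*1/28865 + 35480*(-1/9766) = -46948/28865 - 17740/4883 = -741312184/140947795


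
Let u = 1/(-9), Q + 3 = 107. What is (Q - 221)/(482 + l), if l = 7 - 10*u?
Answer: -1053/4411 ≈ -0.23872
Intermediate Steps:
Q = 104 (Q = -3 + 107 = 104)
u = -⅑ ≈ -0.11111
l = 73/9 (l = 7 - 10*(-⅑) = 7 + 10/9 = 73/9 ≈ 8.1111)
(Q - 221)/(482 + l) = (104 - 221)/(482 + 73/9) = -117/4411/9 = -117*9/4411 = -1053/4411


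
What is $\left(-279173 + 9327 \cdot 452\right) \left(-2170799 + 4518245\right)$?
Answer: $9241028694426$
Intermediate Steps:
$\left(-279173 + 9327 \cdot 452\right) \left(-2170799 + 4518245\right) = \left(-279173 + 4215804\right) 2347446 = 3936631 \cdot 2347446 = 9241028694426$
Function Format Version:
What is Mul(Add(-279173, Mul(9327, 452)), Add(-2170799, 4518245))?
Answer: 9241028694426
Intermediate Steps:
Mul(Add(-279173, Mul(9327, 452)), Add(-2170799, 4518245)) = Mul(Add(-279173, 4215804), 2347446) = Mul(3936631, 2347446) = 9241028694426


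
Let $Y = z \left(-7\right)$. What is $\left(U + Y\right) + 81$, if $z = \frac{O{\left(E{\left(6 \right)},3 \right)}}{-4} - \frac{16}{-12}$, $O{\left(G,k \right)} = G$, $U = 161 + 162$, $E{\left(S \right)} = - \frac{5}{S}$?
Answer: $\frac{9437}{24} \approx 393.21$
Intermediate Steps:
$U = 323$
$z = \frac{37}{24}$ ($z = \frac{\left(-5\right) \frac{1}{6}}{-4} - \frac{16}{-12} = \left(-5\right) \frac{1}{6} \left(- \frac{1}{4}\right) - - \frac{4}{3} = \left(- \frac{5}{6}\right) \left(- \frac{1}{4}\right) + \frac{4}{3} = \frac{5}{24} + \frac{4}{3} = \frac{37}{24} \approx 1.5417$)
$Y = - \frac{259}{24}$ ($Y = \frac{37}{24} \left(-7\right) = - \frac{259}{24} \approx -10.792$)
$\left(U + Y\right) + 81 = \left(323 - \frac{259}{24}\right) + 81 = \frac{7493}{24} + 81 = \frac{9437}{24}$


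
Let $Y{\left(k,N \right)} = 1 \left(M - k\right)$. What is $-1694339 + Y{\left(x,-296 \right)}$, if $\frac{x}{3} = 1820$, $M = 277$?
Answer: $-1699522$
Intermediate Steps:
$x = 5460$ ($x = 3 \cdot 1820 = 5460$)
$Y{\left(k,N \right)} = 277 - k$ ($Y{\left(k,N \right)} = 1 \left(277 - k\right) = 277 - k$)
$-1694339 + Y{\left(x,-296 \right)} = -1694339 + \left(277 - 5460\right) = -1694339 - 5183 = -1699522$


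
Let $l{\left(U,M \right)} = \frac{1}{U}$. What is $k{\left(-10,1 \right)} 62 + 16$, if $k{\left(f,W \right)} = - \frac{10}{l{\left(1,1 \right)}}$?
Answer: $-604$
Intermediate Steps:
$k{\left(f,W \right)} = -10$ ($k{\left(f,W \right)} = - \frac{10}{1^{-1}} = - \frac{10}{1} = \left(-10\right) 1 = -10$)
$k{\left(-10,1 \right)} 62 + 16 = \left(-10\right) 62 + 16 = -620 + 16 = -604$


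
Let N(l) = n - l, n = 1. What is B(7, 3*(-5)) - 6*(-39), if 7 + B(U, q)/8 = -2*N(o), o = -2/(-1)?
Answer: 194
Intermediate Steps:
o = 2 (o = -2*(-1) = 2)
N(l) = 1 - l
B(U, q) = -40 (B(U, q) = -56 + 8*(-2*(1 - 1*2)) = -56 + 8*(-2*(1 - 2)) = -56 + 8*(-2*(-1)) = -56 + 8*2 = -56 + 16 = -40)
B(7, 3*(-5)) - 6*(-39) = -40 - 6*(-39) = -40 + 234 = 194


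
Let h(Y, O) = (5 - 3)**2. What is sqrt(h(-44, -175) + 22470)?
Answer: sqrt(22474) ≈ 149.91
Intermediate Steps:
h(Y, O) = 4 (h(Y, O) = 2**2 = 4)
sqrt(h(-44, -175) + 22470) = sqrt(4 + 22470) = sqrt(22474)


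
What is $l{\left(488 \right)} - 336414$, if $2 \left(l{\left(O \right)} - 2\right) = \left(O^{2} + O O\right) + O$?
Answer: $-98024$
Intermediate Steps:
$l{\left(O \right)} = 2 + O^{2} + \frac{O}{2}$ ($l{\left(O \right)} = 2 + \frac{\left(O^{2} + O O\right) + O}{2} = 2 + \frac{\left(O^{2} + O^{2}\right) + O}{2} = 2 + \frac{2 O^{2} + O}{2} = 2 + \frac{O + 2 O^{2}}{2} = 2 + \left(O^{2} + \frac{O}{2}\right) = 2 + O^{2} + \frac{O}{2}$)
$l{\left(488 \right)} - 336414 = \left(2 + 488^{2} + \frac{1}{2} \cdot 488\right) - 336414 = \left(2 + 238144 + 244\right) - 336414 = 238390 - 336414 = -98024$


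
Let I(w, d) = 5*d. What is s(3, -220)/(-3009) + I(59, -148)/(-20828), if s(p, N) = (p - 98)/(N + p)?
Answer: 120301640/3399926271 ≈ 0.035384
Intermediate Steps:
s(p, N) = (-98 + p)/(N + p)
s(3, -220)/(-3009) + I(59, -148)/(-20828) = ((-98 + 3)/(-220 + 3))/(-3009) + (5*(-148))/(-20828) = (-95/(-217))*(-1/3009) - 740*(-1/20828) = -1/217*(-95)*(-1/3009) + 185/5207 = (95/217)*(-1/3009) + 185/5207 = -95/652953 + 185/5207 = 120301640/3399926271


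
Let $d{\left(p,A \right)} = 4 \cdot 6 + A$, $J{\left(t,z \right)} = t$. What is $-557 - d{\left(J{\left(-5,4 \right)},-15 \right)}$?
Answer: $-566$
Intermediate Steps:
$d{\left(p,A \right)} = 24 + A$
$-557 - d{\left(J{\left(-5,4 \right)},-15 \right)} = -557 - \left(24 - 15\right) = -557 - 9 = -566$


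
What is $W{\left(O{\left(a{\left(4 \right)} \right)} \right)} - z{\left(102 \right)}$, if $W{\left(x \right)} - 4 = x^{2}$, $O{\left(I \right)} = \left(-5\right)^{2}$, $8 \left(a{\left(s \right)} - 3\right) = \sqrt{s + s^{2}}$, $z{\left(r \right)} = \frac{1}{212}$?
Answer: $\frac{133347}{212} \approx 629.0$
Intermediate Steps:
$z{\left(r \right)} = \frac{1}{212}$
$a{\left(s \right)} = 3 + \frac{\sqrt{s + s^{2}}}{8}$
$O{\left(I \right)} = 25$
$W{\left(x \right)} = 4 + x^{2}$
$W{\left(O{\left(a{\left(4 \right)} \right)} \right)} - z{\left(102 \right)} = \left(4 + 25^{2}\right) - \frac{1}{212} = \left(4 + 625\right) - \frac{1}{212} = 629 - \frac{1}{212} = \frac{133347}{212}$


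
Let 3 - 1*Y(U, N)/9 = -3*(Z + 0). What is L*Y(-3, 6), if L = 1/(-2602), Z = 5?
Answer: -81/1301 ≈ -0.062260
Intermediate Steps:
L = -1/2602 ≈ -0.00038432
Y(U, N) = 162 (Y(U, N) = 27 - (-27)*(5 + 0) = 27 - (-27)*5 = 27 - 9*(-15) = 27 + 135 = 162)
L*Y(-3, 6) = -1/2602*162 = -81/1301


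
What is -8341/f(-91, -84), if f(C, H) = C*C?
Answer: -8341/8281 ≈ -1.0072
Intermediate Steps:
f(C, H) = C²
-8341/f(-91, -84) = -8341/((-91)²) = -8341/8281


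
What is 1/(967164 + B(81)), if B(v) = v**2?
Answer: 1/973725 ≈ 1.0270e-6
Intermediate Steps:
1/(967164 + B(81)) = 1/(967164 + 81**2) = 1/(967164 + 6561) = 1/973725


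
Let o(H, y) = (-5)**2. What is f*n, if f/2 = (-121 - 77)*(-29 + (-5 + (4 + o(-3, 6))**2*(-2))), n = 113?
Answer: 76787568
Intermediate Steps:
o(H, y) = 25
f = 679536 (f = 2*((-121 - 77)*(-29 + (-5 + (4 + 25)**2*(-2)))) = 2*(-198*(-29 + (-5 + 29**2*(-2)))) = 2*(-198*(-29 + (-5 + 841*(-2)))) = 2*(-198*(-29 + (-5 - 1682))) = 2*(-198*(-29 - 1687)) = 2*(-198*(-1716)) = 2*339768 = 679536)
f*n = 679536*113 = 76787568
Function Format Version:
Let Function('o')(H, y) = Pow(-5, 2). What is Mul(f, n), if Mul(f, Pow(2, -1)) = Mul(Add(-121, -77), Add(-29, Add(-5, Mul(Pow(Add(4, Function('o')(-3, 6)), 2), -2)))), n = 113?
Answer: 76787568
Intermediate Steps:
Function('o')(H, y) = 25
f = 679536 (f = Mul(2, Mul(Add(-121, -77), Add(-29, Add(-5, Mul(Pow(Add(4, 25), 2), -2))))) = Mul(2, Mul(-198, Add(-29, Add(-5, Mul(Pow(29, 2), -2))))) = Mul(2, Mul(-198, Add(-29, Add(-5, Mul(841, -2))))) = Mul(2, Mul(-198, Add(-29, Add(-5, -1682)))) = Mul(2, Mul(-198, Add(-29, -1687))) = Mul(2, Mul(-198, -1716)) = Mul(2, 339768) = 679536)
Mul(f, n) = Mul(679536, 113) = 76787568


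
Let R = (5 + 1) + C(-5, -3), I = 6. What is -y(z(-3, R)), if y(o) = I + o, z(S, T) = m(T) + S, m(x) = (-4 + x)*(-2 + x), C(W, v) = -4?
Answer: -3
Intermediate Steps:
R = 2 (R = (5 + 1) - 4 = 6 - 4 = 2)
z(S, T) = 8 + S + T² - 6*T (z(S, T) = (8 + T² - 6*T) + S = 8 + S + T² - 6*T)
y(o) = 6 + o
-y(z(-3, R)) = -(6 + (8 - 3 + 2² - 6*2)) = -(6 + (8 - 3 + 4 - 12)) = -(6 - 3) = -1*3 = -3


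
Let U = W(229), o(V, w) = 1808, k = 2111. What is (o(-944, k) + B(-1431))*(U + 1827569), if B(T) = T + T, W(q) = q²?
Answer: -1981530540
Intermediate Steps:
B(T) = 2*T
U = 52441 (U = 229² = 52441)
(o(-944, k) + B(-1431))*(U + 1827569) = (1808 + 2*(-1431))*(52441 + 1827569) = (1808 - 2862)*1880010 = -1054*1880010 = -1981530540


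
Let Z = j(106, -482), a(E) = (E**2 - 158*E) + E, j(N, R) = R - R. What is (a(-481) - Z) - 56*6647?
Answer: -65354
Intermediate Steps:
j(N, R) = 0
a(E) = E**2 - 157*E
Z = 0
(a(-481) - Z) - 56*6647 = (-481*(-157 - 481) - 1*0) - 56*6647 = (-481*(-638) + 0) - 1*372232 = (306878 + 0) - 372232 = 306878 - 372232 = -65354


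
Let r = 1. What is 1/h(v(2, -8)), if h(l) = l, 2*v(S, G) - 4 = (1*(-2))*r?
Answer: 1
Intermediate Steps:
v(S, G) = 1 (v(S, G) = 2 + ((1*(-2))*1)/2 = 2 + (-2*1)/2 = 2 + (½)*(-2) = 2 - 1 = 1)
1/h(v(2, -8)) = 1/1 = 1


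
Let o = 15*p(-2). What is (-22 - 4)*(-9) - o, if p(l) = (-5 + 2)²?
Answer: 99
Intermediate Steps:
p(l) = 9 (p(l) = (-3)² = 9)
o = 135 (o = 15*9 = 135)
(-22 - 4)*(-9) - o = (-22 - 4)*(-9) - 1*135 = -26*(-9) - 135 = 234 - 135 = 99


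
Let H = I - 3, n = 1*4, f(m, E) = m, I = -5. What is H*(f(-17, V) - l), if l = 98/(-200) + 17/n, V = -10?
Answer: 4152/25 ≈ 166.08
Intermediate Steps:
n = 4
l = 94/25 (l = 98/(-200) + 17/4 = 98*(-1/200) + 17*(1/4) = -49/100 + 17/4 = 94/25 ≈ 3.7600)
H = -8 (H = -5 - 3 = -8)
H*(f(-17, V) - l) = -8*(-17 - 1*94/25) = -8*(-17 - 94/25) = -8*(-519/25) = 4152/25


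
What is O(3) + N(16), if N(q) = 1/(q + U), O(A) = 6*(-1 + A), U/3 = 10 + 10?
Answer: 913/76 ≈ 12.013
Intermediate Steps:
U = 60 (U = 3*(10 + 10) = 3*20 = 60)
O(A) = -6 + 6*A
N(q) = 1/(60 + q) (N(q) = 1/(q + 60) = 1/(60 + q))
O(3) + N(16) = (-6 + 6*3) + 1/(60 + 16) = (-6 + 18) + 1/76 = 12 + 1/76 = 913/76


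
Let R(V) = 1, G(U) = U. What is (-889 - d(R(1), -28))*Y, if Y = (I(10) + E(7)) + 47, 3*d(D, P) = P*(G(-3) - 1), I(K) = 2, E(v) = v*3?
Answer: -194530/3 ≈ -64843.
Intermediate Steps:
E(v) = 3*v
d(D, P) = -4*P/3 (d(D, P) = (P*(-3 - 1))/3 = (P*(-4))/3 = (-4*P)/3 = -4*P/3)
Y = 70 (Y = (2 + 3*7) + 47 = (2 + 21) + 47 = 23 + 47 = 70)
(-889 - d(R(1), -28))*Y = (-889 - (-4)*(-28)/3)*70 = (-889 - 1*112/3)*70 = (-889 - 112/3)*70 = -2779/3*70 = -194530/3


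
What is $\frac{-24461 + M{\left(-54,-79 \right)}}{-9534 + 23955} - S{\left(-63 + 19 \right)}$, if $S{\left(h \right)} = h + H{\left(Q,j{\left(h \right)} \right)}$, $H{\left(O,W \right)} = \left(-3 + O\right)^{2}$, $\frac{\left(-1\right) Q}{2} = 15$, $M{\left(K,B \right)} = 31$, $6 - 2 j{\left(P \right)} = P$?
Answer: $- \frac{15094375}{14421} \approx -1046.7$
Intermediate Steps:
$j{\left(P \right)} = 3 - \frac{P}{2}$
$Q = -30$ ($Q = \left(-2\right) 15 = -30$)
$S{\left(h \right)} = 1089 + h$ ($S{\left(h \right)} = h + \left(-3 - 30\right)^{2} = h + \left(-33\right)^{2} = h + 1089 = 1089 + h$)
$\frac{-24461 + M{\left(-54,-79 \right)}}{-9534 + 23955} - S{\left(-63 + 19 \right)} = \frac{-24461 + 31}{-9534 + 23955} - \left(1089 + \left(-63 + 19\right)\right) = - \frac{24430}{14421} - \left(1089 - 44\right) = \left(-24430\right) \frac{1}{14421} - 1045 = - \frac{24430}{14421} - 1045 = - \frac{15094375}{14421}$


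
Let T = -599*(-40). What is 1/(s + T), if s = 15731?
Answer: 1/39691 ≈ 2.5195e-5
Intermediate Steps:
T = 23960
1/(s + T) = 1/(15731 + 23960) = 1/39691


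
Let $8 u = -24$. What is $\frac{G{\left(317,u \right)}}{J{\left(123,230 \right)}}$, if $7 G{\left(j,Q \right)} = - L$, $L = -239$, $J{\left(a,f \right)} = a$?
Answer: $\frac{239}{861} \approx 0.27758$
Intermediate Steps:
$u = -3$ ($u = \frac{1}{8} \left(-24\right) = -3$)
$G{\left(j,Q \right)} = \frac{239}{7}$ ($G{\left(j,Q \right)} = \frac{\left(-1\right) \left(-239\right)}{7} = \frac{1}{7} \cdot 239 = \frac{239}{7}$)
$\frac{G{\left(317,u \right)}}{J{\left(123,230 \right)}} = \frac{239}{7 \cdot 123} = \frac{239}{7} \cdot \frac{1}{123} = \frac{239}{861}$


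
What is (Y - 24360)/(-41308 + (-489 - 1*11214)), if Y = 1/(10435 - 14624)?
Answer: 102044041/222063079 ≈ 0.45953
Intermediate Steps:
Y = -1/4189 (Y = 1/(-4189) = -1/4189 ≈ -0.00023872)
(Y - 24360)/(-41308 + (-489 - 1*11214)) = (-1/4189 - 24360)/(-41308 + (-489 - 1*11214)) = -102044041/(4189*(-41308 + (-489 - 11214))) = -102044041/(4189*(-41308 - 11703)) = -102044041/4189/(-53011) = -102044041/4189*(-1/53011) = 102044041/222063079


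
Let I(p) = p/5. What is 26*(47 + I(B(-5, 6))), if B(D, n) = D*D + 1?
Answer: 6786/5 ≈ 1357.2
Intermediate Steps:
B(D, n) = 1 + D² (B(D, n) = D² + 1 = 1 + D²)
I(p) = p/5 (I(p) = p*(⅕) = p/5)
26*(47 + I(B(-5, 6))) = 26*(47 + (1 + (-5)²)/5) = 26*(47 + (1 + 25)/5) = 26*(47 + (⅕)*26) = 26*(47 + 26/5) = 26*(261/5) = 6786/5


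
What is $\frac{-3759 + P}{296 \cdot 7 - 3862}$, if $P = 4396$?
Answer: $- \frac{637}{1790} \approx -0.35587$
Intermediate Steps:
$\frac{-3759 + P}{296 \cdot 7 - 3862} = \frac{-3759 + 4396}{296 \cdot 7 - 3862} = \frac{637}{2072 - 3862} = \frac{637}{-1790} = 637 \left(- \frac{1}{1790}\right) = - \frac{637}{1790}$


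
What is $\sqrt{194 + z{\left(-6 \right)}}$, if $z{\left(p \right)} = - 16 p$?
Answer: $\sqrt{290} \approx 17.029$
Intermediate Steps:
$\sqrt{194 + z{\left(-6 \right)}} = \sqrt{194 - -96} = \sqrt{194 + 96} = \sqrt{290}$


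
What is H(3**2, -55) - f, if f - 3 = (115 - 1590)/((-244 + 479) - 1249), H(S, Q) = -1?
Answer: -5531/1014 ≈ -5.4546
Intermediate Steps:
f = 4517/1014 (f = 3 + (115 - 1590)/((-244 + 479) - 1249) = 3 - 1475/(235 - 1249) = 3 - 1475/(-1014) = 3 - 1475*(-1/1014) = 3 + 1475/1014 = 4517/1014 ≈ 4.4546)
H(3**2, -55) - f = -1 - 1*4517/1014 = -1 - 4517/1014 = -5531/1014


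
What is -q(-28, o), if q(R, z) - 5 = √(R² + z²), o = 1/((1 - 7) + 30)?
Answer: -5 - √451585/24 ≈ -33.000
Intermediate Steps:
o = 1/24 (o = 1/(-6 + 30) = 1/24 ≈ 0.041667)
q(R, z) = 5 + √(R² + z²)
-q(-28, o) = -(5 + √((-28)² + (1/24)²)) = -(5 + √(784 + 1/576)) = -(5 + √(451585/576)) = -(5 + √451585/24) = -5 - √451585/24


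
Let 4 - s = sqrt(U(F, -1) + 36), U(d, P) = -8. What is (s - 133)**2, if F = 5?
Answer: 16669 + 516*sqrt(7) ≈ 18034.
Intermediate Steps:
s = 4 - 2*sqrt(7) (s = 4 - sqrt(-8 + 36) = 4 - sqrt(28) = 4 - 2*sqrt(7) ≈ -1.2915)
(s - 133)**2 = ((4 - 2*sqrt(7)) - 133)**2 = (-129 - 2*sqrt(7))**2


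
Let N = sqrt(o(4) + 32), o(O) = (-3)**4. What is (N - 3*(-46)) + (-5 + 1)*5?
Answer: 118 + sqrt(113) ≈ 128.63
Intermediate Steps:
o(O) = 81
N = sqrt(113) (N = sqrt(81 + 32) = sqrt(113) ≈ 10.630)
(N - 3*(-46)) + (-5 + 1)*5 = (sqrt(113) - 3*(-46)) + (-5 + 1)*5 = (sqrt(113) + 138) - 4*5 = (138 + sqrt(113)) - 20 = 118 + sqrt(113)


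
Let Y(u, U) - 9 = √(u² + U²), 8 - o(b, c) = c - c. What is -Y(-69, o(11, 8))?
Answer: -9 - 5*√193 ≈ -78.462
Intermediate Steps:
o(b, c) = 8 (o(b, c) = 8 - (c - c) = 8 - 1*0 = 8 + 0 = 8)
Y(u, U) = 9 + √(U² + u²) (Y(u, U) = 9 + √(u² + U²) = 9 + √(U² + u²))
-Y(-69, o(11, 8)) = -(9 + √(8² + (-69)²)) = -(9 + √(64 + 4761)) = -(9 + √4825) = -(9 + 5*√193) = -9 - 5*√193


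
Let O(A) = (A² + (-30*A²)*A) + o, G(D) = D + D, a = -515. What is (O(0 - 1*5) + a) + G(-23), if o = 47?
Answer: 3261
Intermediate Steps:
G(D) = 2*D
O(A) = 47 + A² - 30*A³ (O(A) = (A² + (-30*A²)*A) + 47 = (A² - 30*A³) + 47 = 47 + A² - 30*A³)
(O(0 - 1*5) + a) + G(-23) = ((47 + (0 - 1*5)² - 30*(0 - 1*5)³) - 515) + 2*(-23) = ((47 + (0 - 5)² - 30*(0 - 5)³) - 515) - 46 = ((47 + (-5)² - 30*(-5)³) - 515) - 46 = ((47 + 25 - 30*(-125)) - 515) - 46 = ((47 + 25 + 3750) - 515) - 46 = (3822 - 515) - 46 = 3307 - 46 = 3261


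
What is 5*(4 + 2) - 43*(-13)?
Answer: 589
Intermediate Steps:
5*(4 + 2) - 43*(-13) = 5*6 + 559 = 30 + 559 = 589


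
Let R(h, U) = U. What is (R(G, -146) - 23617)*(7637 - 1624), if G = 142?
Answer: -142886919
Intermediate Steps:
(R(G, -146) - 23617)*(7637 - 1624) = (-146 - 23617)*(7637 - 1624) = -23763*6013 = -142886919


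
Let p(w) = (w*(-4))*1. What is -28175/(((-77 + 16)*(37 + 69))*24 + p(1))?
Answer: 28175/155188 ≈ 0.18155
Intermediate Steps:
p(w) = -4*w (p(w) = -4*w*1 = -4*w)
-28175/(((-77 + 16)*(37 + 69))*24 + p(1)) = -28175/(((-77 + 16)*(37 + 69))*24 - 4*1) = -28175/(-61*106*24 - 4) = -28175/(-6466*24 - 4) = -28175/(-155184 - 4) = -28175/(-155188) = -28175*(-1/155188) = 28175/155188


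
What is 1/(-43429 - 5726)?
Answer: -1/49155 ≈ -2.0344e-5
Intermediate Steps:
1/(-43429 - 5726) = 1/(-49155) = -1/49155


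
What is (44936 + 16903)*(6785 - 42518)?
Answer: -2209692987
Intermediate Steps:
(44936 + 16903)*(6785 - 42518) = 61839*(-35733) = -2209692987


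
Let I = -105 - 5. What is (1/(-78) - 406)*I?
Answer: 1741795/39 ≈ 44661.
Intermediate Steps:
I = -110
(1/(-78) - 406)*I = (1/(-78) - 406)*(-110) = (-1/78 - 406)*(-110) = -31669/78*(-110) = 1741795/39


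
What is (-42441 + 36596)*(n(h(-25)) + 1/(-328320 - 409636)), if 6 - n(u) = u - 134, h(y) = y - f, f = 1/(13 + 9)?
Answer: -7830891980415/8117516 ≈ -9.6469e+5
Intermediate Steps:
f = 1/22 ≈ 0.045455
h(y) = -1/22 + y (h(y) = y - 1*1/22 = y - 1/22 = -1/22 + y)
n(u) = 140 - u (n(u) = 6 - (u - 134) = 6 - (-134 + u) = 6 + (134 - u) = 140 - u)
(-42441 + 36596)*(n(h(-25)) + 1/(-328320 - 409636)) = (-42441 + 36596)*((140 - (-1/22 - 25)) + 1/(-328320 - 409636)) = -5845*((140 - 1*(-551/22)) + 1/(-737956)) = -5845*((140 + 551/22) - 1/737956) = -5845*(3631/22 - 1/737956) = -5845*1339759107/8117516 = -7830891980415/8117516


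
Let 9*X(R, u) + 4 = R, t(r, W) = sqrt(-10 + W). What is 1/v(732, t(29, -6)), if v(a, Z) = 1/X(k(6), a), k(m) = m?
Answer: 2/9 ≈ 0.22222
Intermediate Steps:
X(R, u) = -4/9 + R/9
v(a, Z) = 9/2 (v(a, Z) = 1/(-4/9 + (1/9)*6) = 1/(-4/9 + 2/3) = 1/(2/9) = 9/2)
1/v(732, t(29, -6)) = 1/(9/2) = 2/9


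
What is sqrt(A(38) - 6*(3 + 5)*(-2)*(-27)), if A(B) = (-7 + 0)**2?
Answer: I*sqrt(2543) ≈ 50.428*I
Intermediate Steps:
A(B) = 49 (A(B) = (-7)**2 = 49)
sqrt(A(38) - 6*(3 + 5)*(-2)*(-27)) = sqrt(49 - 6*(3 + 5)*(-2)*(-27)) = sqrt(49 - 48*(-2)*(-27)) = sqrt(49 - 6*(-16)*(-27)) = sqrt(49 + 96*(-27)) = sqrt(49 - 2592) = sqrt(-2543) = I*sqrt(2543)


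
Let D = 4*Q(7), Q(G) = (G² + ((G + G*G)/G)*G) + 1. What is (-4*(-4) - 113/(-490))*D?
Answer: 1686036/245 ≈ 6881.8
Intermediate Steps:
Q(G) = 1 + G + 2*G² (Q(G) = (G² + ((G + G²)/G)*G) + 1 = (G² + (G + G²)) + 1 = (G + 2*G²) + 1 = 1 + G + 2*G²)
D = 424 (D = 4*(1 + 7 + 2*7²) = 4*(1 + 7 + 2*49) = 4*(1 + 7 + 98) = 4*106 = 424)
(-4*(-4) - 113/(-490))*D = (-4*(-4) - 113/(-490))*424 = (16 - 113*(-1/490))*424 = (16 + 113/490)*424 = (7953/490)*424 = 1686036/245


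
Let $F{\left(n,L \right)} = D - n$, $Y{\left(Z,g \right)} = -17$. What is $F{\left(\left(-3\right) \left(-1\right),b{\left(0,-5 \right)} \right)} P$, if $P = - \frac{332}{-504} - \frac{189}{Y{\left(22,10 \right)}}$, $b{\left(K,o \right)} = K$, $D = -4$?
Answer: $- \frac{25225}{306} \approx -82.435$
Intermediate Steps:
$F{\left(n,L \right)} = -4 - n$
$P = \frac{25225}{2142}$ ($P = - \frac{332}{-504} - \frac{189}{-17} = \left(-332\right) \left(- \frac{1}{504}\right) - - \frac{189}{17} = \frac{83}{126} + \frac{189}{17} = \frac{25225}{2142} \approx 11.776$)
$F{\left(\left(-3\right) \left(-1\right),b{\left(0,-5 \right)} \right)} P = \left(-4 - \left(-3\right) \left(-1\right)\right) \frac{25225}{2142} = \left(-4 - 3\right) \frac{25225}{2142} = \left(-7\right) \frac{25225}{2142} = - \frac{25225}{306}$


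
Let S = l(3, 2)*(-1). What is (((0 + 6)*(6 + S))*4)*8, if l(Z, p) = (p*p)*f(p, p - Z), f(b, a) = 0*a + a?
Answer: 1920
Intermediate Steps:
f(b, a) = a (f(b, a) = 0 + a = a)
l(Z, p) = p²*(p - Z) (l(Z, p) = (p*p)*(p - Z) = p²*(p - Z))
S = 4 (S = (2²*(2 - 1*3))*(-1) = (4*(2 - 3))*(-1) = (4*(-1))*(-1) = -4*(-1) = 4)
(((0 + 6)*(6 + S))*4)*8 = (((0 + 6)*(6 + 4))*4)*8 = ((6*10)*4)*8 = (60*4)*8 = 240*8 = 1920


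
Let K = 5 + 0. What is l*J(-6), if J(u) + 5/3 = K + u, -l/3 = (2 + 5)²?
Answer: 392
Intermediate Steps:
K = 5
l = -147 (l = -3*(2 + 5)² = -3*7² = -3*49 = -147)
J(u) = 10/3 + u (J(u) = -5/3 + (5 + u) = 10/3 + u)
l*J(-6) = -147*(10/3 - 6) = -147*(-8/3) = 392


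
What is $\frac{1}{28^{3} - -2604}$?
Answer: $\frac{1}{24556} \approx 4.0723 \cdot 10^{-5}$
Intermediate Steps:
$\frac{1}{28^{3} - -2604} = \frac{1}{21952 + 2604} = \frac{1}{24556}$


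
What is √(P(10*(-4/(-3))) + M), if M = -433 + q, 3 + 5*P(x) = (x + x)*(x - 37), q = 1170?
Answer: √137290/15 ≈ 24.702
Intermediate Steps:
P(x) = -⅗ + 2*x*(-37 + x)/5 (P(x) = -⅗ + ((x + x)*(x - 37))/5 = -⅗ + ((2*x)*(-37 + x))/5 = -⅗ + (2*x*(-37 + x))/5 = -⅗ + 2*x*(-37 + x)/5)
M = 737 (M = -433 + 1170 = 737)
√(P(10*(-4/(-3))) + M) = √((-⅗ - 148*(-4/(-3)) + 2*(10*(-4/(-3)))²/5) + 737) = √((-⅗ - 148*(-4*(-⅓)) + 2*(10*(-4*(-⅓)))²/5) + 737) = √((-⅗ - 148*4/3 + 2*(10*(4/3))²/5) + 737) = √((-⅗ - 74/5*40/3 + 2*(40/3)²/5) + 737) = √((-⅗ - 592/3 + (⅖)*(1600/9)) + 737) = √((-⅗ - 592/3 + 640/9) + 737) = √(-5707/45 + 737) = √(27458/45) = √137290/15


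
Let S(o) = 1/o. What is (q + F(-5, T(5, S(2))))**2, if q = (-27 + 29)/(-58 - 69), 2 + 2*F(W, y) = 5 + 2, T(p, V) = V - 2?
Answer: 398161/64516 ≈ 6.1715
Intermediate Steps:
T(p, V) = -2 + V
F(W, y) = 5/2 (F(W, y) = -1 + (5 + 2)/2 = -1 + (1/2)*7 = -1 + 7/2 = 5/2)
q = -2/127 (q = 2/(-127) = 2*(-1/127) = -2/127 ≈ -0.015748)
(q + F(-5, T(5, S(2))))**2 = (-2/127 + 5/2)**2 = (631/254)**2 = 398161/64516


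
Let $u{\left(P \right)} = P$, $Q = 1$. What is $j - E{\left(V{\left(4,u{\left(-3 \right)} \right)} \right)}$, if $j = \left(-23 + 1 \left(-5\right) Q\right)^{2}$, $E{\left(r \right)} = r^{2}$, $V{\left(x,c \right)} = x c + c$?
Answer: $559$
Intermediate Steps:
$V{\left(x,c \right)} = c + c x$ ($V{\left(x,c \right)} = c x + c = c + c x$)
$j = 784$ ($j = \left(-23 + 1 \left(-5\right) 1\right)^{2} = \left(-23 - 5\right)^{2} = \left(-28\right)^{2} = 784$)
$j - E{\left(V{\left(4,u{\left(-3 \right)} \right)} \right)} = 784 - \left(- 3 \left(1 + 4\right)\right)^{2} = 784 - \left(\left(-3\right) 5\right)^{2} = 784 - \left(-15\right)^{2} = 784 - 225 = 559$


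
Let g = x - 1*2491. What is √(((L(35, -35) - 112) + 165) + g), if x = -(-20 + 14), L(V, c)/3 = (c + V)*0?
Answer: 8*I*√38 ≈ 49.315*I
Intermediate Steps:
L(V, c) = 0 (L(V, c) = 3*((c + V)*0) = 3*((V + c)*0) = 3*0 = 0)
x = 6 (x = -1*(-6) = 6)
g = -2485 (g = 6 - 1*2491 = 6 - 2491 = -2485)
√(((L(35, -35) - 112) + 165) + g) = √(((0 - 112) + 165) - 2485) = √((-112 + 165) - 2485) = √(53 - 2485) = √(-2432) = 8*I*√38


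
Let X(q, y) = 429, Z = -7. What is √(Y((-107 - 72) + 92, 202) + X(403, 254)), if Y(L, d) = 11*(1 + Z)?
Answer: 11*√3 ≈ 19.053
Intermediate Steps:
Y(L, d) = -66 (Y(L, d) = 11*(1 - 7) = 11*(-6) = -66)
√(Y((-107 - 72) + 92, 202) + X(403, 254)) = √(-66 + 429) = √363 = 11*√3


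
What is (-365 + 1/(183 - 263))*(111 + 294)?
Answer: -2365281/16 ≈ -1.4783e+5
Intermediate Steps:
(-365 + 1/(183 - 263))*(111 + 294) = (-365 + 1/(-80))*405 = (-365 - 1/80)*405 = -29201/80*405 = -2365281/16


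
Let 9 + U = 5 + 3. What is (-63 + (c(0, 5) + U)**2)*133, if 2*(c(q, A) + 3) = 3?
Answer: -30191/4 ≈ -7547.8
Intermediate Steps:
U = -1 (U = -9 + (5 + 3) = -9 + 8 = -1)
c(q, A) = -3/2 (c(q, A) = -3 + (1/2)*3 = -3 + 3/2 = -3/2)
(-63 + (c(0, 5) + U)**2)*133 = (-63 + (-3/2 - 1)**2)*133 = (-63 + (-5/2)**2)*133 = (-63 + 25/4)*133 = -227/4*133 = -30191/4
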